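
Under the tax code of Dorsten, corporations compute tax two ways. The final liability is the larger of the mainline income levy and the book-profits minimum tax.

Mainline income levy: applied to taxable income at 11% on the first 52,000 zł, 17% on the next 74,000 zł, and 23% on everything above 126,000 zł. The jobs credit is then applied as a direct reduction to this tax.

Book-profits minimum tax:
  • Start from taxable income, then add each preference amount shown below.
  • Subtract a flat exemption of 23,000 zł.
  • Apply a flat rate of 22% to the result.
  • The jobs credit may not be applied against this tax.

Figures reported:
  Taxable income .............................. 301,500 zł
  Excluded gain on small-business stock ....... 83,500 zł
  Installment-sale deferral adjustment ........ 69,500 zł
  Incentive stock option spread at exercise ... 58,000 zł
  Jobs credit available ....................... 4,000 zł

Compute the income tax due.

107,690 zł

Book-profits minimum tax:
  Adjusted income: 301,500 zł + 83,500 zł + 69,500 zł + 58,000 zł = 512,500 zł
  Less exemption 23,000 zł → base 489,500 zł
  489,500 zł × 22% = 107,690 zł

Mainline income levy:
  52,000 zł × 11% = 5,720 zł
  74,000 zł × 17% = 12,580 zł
  175,500 zł × 23% = 40,365 zł
  → 58,665 zł
  Less jobs credit 4,000 zł → 54,665 zł

107,690 zł > 54,665 zł, so the book-profits minimum tax is the binding amount.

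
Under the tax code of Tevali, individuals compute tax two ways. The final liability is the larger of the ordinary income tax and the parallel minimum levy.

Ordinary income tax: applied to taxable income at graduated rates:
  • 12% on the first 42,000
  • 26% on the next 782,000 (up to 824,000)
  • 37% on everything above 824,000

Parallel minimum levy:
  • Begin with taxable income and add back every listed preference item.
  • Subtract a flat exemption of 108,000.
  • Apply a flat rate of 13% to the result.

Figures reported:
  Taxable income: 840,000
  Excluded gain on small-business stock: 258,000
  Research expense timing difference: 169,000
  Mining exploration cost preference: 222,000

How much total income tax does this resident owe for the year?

214,280

Parallel minimum levy:
  Adjusted income: 840,000 + 258,000 + 169,000 + 222,000 = 1,489,000
  Less exemption 108,000 → base 1,381,000
  1,381,000 × 13% = 179,530

Ordinary income tax:
  42,000 × 12% = 5,040
  782,000 × 26% = 203,320
  16,000 × 37% = 5,920
  → 214,280

214,280 > 179,530, so the ordinary income tax governs.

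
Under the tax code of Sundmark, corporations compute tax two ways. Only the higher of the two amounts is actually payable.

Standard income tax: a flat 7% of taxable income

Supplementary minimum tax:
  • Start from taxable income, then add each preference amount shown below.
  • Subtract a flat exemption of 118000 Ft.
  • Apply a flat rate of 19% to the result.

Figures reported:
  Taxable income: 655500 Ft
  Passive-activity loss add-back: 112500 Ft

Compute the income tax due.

123500 Ft

Supplementary minimum tax:
  Adjusted income: 655500 Ft + 112500 Ft = 768000 Ft
  Less exemption 118000 Ft → base 650000 Ft
  650000 Ft × 19% = 123500 Ft

Standard income tax:
  655500 Ft × 7% = 45885 Ft

123500 Ft > 45885 Ft, so the supplementary minimum tax is the binding amount.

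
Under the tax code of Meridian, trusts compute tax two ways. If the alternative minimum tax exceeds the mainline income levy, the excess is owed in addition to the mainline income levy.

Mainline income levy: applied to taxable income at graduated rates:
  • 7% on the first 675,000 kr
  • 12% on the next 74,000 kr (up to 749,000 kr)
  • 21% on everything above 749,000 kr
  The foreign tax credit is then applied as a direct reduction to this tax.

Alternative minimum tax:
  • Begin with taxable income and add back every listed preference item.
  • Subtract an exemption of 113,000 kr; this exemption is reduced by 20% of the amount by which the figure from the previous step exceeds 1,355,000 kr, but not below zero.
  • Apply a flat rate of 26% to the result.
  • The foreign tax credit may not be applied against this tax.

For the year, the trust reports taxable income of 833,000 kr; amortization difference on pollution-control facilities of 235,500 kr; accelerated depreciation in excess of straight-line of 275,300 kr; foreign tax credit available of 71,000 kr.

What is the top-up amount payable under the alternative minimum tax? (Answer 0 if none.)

Alternative minimum tax:
  Adjusted income: 833,000 kr + 235,500 kr + 275,300 kr = 1,343,800 kr
  Exemption: 1,343,800 kr ≤ 1,355,000 kr, so full 113,000 kr applies
  Base: 1,343,800 kr − 113,000 kr = 1,230,800 kr
  1,230,800 kr × 26% = 320,008 kr

Mainline income levy:
  675,000 kr × 7% = 47,250 kr
  74,000 kr × 12% = 8,880 kr
  84,000 kr × 21% = 17,640 kr
  → 73,770 kr
  Less foreign tax credit 71,000 kr → 2,770 kr

Excess of alternative minimum tax over mainline income levy: 320,008 kr − 2,770 kr = 317,238 kr.

317,238 kr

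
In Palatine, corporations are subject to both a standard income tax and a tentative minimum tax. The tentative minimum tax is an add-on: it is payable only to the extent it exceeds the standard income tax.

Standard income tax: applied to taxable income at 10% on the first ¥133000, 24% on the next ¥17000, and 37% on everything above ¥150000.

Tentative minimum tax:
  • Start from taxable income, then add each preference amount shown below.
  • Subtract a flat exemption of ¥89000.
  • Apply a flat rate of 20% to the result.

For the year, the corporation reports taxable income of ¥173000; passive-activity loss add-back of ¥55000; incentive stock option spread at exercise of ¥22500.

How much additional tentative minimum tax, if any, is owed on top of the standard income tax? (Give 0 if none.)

¥6410

Tentative minimum tax:
  Adjusted income: ¥173000 + ¥55000 + ¥22500 = ¥250500
  Less exemption ¥89000 → base ¥161500
  ¥161500 × 20% = ¥32300

Standard income tax:
  ¥133000 × 10% = ¥13300
  ¥17000 × 24% = ¥4080
  ¥23000 × 37% = ¥8510
  → ¥25890

Excess of tentative minimum tax over standard income tax: ¥32300 − ¥25890 = ¥6410.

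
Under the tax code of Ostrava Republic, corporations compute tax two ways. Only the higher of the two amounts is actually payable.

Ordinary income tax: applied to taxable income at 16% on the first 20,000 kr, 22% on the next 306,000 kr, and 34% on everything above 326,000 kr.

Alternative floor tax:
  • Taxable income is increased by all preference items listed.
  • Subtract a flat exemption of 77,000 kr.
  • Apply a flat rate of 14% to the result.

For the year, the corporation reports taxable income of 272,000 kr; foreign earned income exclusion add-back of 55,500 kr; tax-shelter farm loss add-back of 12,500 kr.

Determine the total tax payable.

58,640 kr

Alternative floor tax:
  Adjusted income: 272,000 kr + 55,500 kr + 12,500 kr = 340,000 kr
  Less exemption 77,000 kr → base 263,000 kr
  263,000 kr × 14% = 36,820 kr

Ordinary income tax:
  20,000 kr × 16% = 3,200 kr
  252,000 kr × 22% = 55,440 kr
  → 58,640 kr

58,640 kr > 36,820 kr, so the ordinary income tax governs.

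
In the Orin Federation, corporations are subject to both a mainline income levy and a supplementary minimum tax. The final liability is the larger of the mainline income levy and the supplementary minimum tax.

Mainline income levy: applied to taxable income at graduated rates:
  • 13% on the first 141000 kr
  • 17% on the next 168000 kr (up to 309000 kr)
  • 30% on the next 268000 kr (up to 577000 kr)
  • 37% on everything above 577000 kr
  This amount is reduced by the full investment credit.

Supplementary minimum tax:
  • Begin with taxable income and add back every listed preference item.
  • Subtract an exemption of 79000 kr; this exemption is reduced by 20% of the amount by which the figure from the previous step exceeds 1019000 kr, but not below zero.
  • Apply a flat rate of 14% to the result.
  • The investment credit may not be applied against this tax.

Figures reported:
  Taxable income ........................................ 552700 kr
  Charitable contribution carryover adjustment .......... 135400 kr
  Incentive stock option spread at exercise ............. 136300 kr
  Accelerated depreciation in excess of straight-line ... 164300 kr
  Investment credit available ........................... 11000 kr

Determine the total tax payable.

Supplementary minimum tax:
  Adjusted income: 552700 kr + 135400 kr + 136300 kr + 164300 kr = 988700 kr
  Exemption: 988700 kr ≤ 1019000 kr, so full 79000 kr applies
  Base: 988700 kr − 79000 kr = 909700 kr
  909700 kr × 14% = 127358 kr

Mainline income levy:
  141000 kr × 13% = 18330 kr
  168000 kr × 17% = 28560 kr
  243700 kr × 30% = 73110 kr
  → 120000 kr
  Less investment credit 11000 kr → 109000 kr

127358 kr > 109000 kr, so the supplementary minimum tax is the binding amount.

127358 kr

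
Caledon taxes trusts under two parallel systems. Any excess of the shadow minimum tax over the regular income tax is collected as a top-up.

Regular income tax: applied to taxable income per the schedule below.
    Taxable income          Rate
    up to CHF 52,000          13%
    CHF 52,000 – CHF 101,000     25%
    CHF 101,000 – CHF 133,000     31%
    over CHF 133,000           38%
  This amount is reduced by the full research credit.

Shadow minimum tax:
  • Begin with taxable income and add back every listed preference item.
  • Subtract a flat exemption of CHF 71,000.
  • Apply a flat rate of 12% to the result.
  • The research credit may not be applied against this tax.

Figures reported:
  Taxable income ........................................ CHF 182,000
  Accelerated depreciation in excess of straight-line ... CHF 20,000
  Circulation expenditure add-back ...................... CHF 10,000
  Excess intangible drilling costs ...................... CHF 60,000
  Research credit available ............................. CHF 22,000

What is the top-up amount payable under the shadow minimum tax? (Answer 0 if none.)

Shadow minimum tax:
  Adjusted income: CHF 182,000 + CHF 20,000 + CHF 10,000 + CHF 60,000 = CHF 272,000
  Less exemption CHF 71,000 → base CHF 201,000
  CHF 201,000 × 12% = CHF 24,120

Regular income tax:
  CHF 52,000 × 13% = CHF 6,760
  CHF 49,000 × 25% = CHF 12,250
  CHF 32,000 × 31% = CHF 9,920
  CHF 49,000 × 38% = CHF 18,620
  → CHF 47,550
  Less research credit CHF 22,000 → CHF 25,550

CHF 24,120 ≤ CHF 25,550, so no add-on is due.

CHF 0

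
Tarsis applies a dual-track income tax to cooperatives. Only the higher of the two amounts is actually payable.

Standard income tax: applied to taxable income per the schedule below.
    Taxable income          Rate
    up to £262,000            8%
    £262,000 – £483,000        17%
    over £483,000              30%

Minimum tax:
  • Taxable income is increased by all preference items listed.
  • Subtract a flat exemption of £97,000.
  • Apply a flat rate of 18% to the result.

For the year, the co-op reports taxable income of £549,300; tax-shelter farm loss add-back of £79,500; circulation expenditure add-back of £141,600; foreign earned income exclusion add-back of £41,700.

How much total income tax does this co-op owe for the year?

£128,718

Standard income tax:
  £262,000 × 8% = £20,960
  £221,000 × 17% = £37,570
  £66,300 × 30% = £19,890
  → £78,420

Minimum tax:
  Adjusted income: £549,300 + £79,500 + £141,600 + £41,700 = £812,100
  Less exemption £97,000 → base £715,100
  £715,100 × 18% = £128,718

£128,718 > £78,420, so the minimum tax is the binding amount.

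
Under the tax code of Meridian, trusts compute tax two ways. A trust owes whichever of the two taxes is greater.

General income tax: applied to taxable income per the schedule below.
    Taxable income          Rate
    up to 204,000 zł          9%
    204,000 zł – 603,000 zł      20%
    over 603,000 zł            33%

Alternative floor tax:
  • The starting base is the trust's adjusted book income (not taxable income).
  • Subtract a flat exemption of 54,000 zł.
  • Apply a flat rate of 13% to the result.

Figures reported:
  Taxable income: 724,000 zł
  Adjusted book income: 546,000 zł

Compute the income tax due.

138,090 zł

General income tax:
  204,000 zł × 9% = 18,360 zł
  399,000 zł × 20% = 79,800 zł
  121,000 zł × 33% = 39,930 zł
  → 138,090 zł

Alternative floor tax:
  Base (adjusted book income): 546,000 zł
  Less exemption 54,000 zł → base 492,000 zł
  492,000 zł × 13% = 63,960 zł

138,090 zł > 63,960 zł, so the general income tax governs.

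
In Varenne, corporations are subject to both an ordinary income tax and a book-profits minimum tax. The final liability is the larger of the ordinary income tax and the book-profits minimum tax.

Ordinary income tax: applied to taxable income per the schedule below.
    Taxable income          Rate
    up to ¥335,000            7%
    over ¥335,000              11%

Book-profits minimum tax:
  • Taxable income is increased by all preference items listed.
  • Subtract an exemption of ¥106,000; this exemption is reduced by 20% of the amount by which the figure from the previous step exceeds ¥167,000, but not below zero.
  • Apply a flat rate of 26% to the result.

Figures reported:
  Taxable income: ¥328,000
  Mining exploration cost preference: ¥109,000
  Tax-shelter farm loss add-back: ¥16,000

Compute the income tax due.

Ordinary income tax:
  ¥328,000 × 7% = ¥22,960

Book-profits minimum tax:
  Adjusted income: ¥328,000 + ¥109,000 + ¥16,000 = ¥453,000
  Exemption: ¥106,000 − 20% × (¥453,000 − ¥167,000) = ¥106,000 − ¥57,200 = ¥48,800
  Base: ¥453,000 − ¥48,800 = ¥404,200
  ¥404,200 × 26% = ¥105,092

¥105,092 > ¥22,960, so the book-profits minimum tax is the binding amount.

¥105,092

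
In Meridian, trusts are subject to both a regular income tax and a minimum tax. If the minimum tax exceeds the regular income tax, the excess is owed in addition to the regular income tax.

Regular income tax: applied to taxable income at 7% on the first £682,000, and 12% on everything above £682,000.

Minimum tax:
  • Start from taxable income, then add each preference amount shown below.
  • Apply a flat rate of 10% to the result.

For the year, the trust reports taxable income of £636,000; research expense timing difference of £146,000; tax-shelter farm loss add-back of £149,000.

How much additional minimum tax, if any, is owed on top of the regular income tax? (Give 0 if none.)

£48,580

Regular income tax:
  £636,000 × 7% = £44,520

Minimum tax:
  Adjusted income: £636,000 + £146,000 + £149,000 = £931,000
  £931,000 × 10% = £93,100

Excess of minimum tax over regular income tax: £93,100 − £44,520 = £48,580.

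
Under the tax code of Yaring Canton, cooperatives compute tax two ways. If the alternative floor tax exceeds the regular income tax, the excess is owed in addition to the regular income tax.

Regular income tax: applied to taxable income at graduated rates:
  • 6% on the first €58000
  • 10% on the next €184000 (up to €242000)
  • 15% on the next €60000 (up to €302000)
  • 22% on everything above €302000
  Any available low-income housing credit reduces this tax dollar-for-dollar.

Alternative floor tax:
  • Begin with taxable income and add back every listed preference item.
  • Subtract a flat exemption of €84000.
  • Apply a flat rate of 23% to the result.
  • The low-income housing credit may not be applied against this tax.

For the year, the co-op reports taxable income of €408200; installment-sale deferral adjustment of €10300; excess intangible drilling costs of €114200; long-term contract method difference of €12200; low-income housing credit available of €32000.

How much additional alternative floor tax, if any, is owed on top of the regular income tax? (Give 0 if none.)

Alternative floor tax:
  Adjusted income: €408200 + €10300 + €114200 + €12200 = €544900
  Less exemption €84000 → base €460900
  €460900 × 23% = €106007

Regular income tax:
  €58000 × 6% = €3480
  €184000 × 10% = €18400
  €60000 × 15% = €9000
  €106200 × 22% = €23364
  → €54244
  Less low-income housing credit €32000 → €22244

Excess of alternative floor tax over regular income tax: €106007 − €22244 = €83763.

€83763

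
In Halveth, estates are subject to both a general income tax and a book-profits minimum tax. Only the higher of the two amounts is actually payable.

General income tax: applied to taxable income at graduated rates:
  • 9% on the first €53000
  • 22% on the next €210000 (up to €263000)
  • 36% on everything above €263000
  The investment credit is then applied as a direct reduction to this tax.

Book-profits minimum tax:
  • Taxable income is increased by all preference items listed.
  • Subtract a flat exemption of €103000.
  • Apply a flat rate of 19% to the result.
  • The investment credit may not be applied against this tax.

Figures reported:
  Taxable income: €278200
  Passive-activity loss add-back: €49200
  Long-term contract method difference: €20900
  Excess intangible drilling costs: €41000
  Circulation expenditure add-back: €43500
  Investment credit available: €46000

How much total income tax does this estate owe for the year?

€62662

General income tax:
  €53000 × 9% = €4770
  €210000 × 22% = €46200
  €15200 × 36% = €5472
  → €56442
  Less investment credit €46000 → €10442

Book-profits minimum tax:
  Adjusted income: €278200 + €49200 + €20900 + €41000 + €43500 = €432800
  Less exemption €103000 → base €329800
  €329800 × 19% = €62662

€62662 > €10442, so the book-profits minimum tax is the binding amount.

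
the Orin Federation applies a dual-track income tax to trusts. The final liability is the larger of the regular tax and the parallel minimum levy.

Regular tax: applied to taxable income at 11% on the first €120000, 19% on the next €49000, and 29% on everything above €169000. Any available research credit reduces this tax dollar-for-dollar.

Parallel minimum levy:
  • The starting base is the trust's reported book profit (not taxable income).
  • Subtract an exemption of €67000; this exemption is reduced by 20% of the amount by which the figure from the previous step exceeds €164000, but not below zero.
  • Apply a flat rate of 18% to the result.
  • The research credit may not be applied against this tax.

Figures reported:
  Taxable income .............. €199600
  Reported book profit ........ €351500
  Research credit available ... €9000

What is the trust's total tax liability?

€57960

Regular tax:
  €120000 × 11% = €13200
  €49000 × 19% = €9310
  €30600 × 29% = €8874
  → €31384
  Less research credit €9000 → €22384

Parallel minimum levy:
  Base (reported book profit): €351500
  Exemption: €67000 − 20% × (€351500 − €164000) = €67000 − €37500 = €29500
  Base: €351500 − €29500 = €322000
  €322000 × 18% = €57960

€57960 > €22384, so the parallel minimum levy is the binding amount.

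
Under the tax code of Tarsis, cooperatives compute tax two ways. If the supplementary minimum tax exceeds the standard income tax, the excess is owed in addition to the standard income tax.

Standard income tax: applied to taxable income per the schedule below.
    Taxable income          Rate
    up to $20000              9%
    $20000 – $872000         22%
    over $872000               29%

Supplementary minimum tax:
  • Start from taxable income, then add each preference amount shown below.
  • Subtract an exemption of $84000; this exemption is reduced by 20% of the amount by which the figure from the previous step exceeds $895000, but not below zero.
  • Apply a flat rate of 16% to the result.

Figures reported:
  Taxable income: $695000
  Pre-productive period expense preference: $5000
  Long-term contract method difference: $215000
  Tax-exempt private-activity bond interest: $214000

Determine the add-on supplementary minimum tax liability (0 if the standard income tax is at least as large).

Standard income tax:
  $20000 × 9% = $1800
  $675000 × 22% = $148500
  → $150300

Supplementary minimum tax:
  Adjusted income: $695000 + $5000 + $215000 + $214000 = $1129000
  Exemption: $84000 − 20% × ($1129000 − $895000) = $84000 − $46800 = $37200
  Base: $1129000 − $37200 = $1091800
  $1091800 × 16% = $174688

Excess of supplementary minimum tax over standard income tax: $174688 − $150300 = $24388.

$24388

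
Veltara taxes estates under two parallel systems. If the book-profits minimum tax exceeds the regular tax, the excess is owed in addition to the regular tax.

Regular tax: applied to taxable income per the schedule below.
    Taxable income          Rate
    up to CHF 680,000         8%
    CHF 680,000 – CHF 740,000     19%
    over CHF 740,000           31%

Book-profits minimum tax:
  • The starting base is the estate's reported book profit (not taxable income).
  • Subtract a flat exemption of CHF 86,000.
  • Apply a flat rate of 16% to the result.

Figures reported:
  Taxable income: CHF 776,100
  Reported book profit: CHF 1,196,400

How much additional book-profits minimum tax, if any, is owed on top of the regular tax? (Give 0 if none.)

CHF 100,673

Book-profits minimum tax:
  Base (reported book profit): CHF 1,196,400
  Less exemption CHF 86,000 → base CHF 1,110,400
  CHF 1,110,400 × 16% = CHF 177,664

Regular tax:
  CHF 680,000 × 8% = CHF 54,400
  CHF 60,000 × 19% = CHF 11,400
  CHF 36,100 × 31% = CHF 11,191
  → CHF 76,991

Excess of book-profits minimum tax over regular tax: CHF 177,664 − CHF 76,991 = CHF 100,673.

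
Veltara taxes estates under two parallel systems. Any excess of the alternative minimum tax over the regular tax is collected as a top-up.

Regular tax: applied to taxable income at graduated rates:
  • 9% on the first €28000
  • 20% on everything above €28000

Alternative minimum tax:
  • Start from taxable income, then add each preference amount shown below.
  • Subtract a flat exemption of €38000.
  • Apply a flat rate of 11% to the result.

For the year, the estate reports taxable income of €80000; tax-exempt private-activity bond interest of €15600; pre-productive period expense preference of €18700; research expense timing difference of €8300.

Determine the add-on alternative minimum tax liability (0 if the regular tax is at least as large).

Regular tax:
  €28000 × 9% = €2520
  €52000 × 20% = €10400
  → €12920

Alternative minimum tax:
  Adjusted income: €80000 + €15600 + €18700 + €8300 = €122600
  Less exemption €38000 → base €84600
  €84600 × 11% = €9306

€9306 ≤ €12920, so no add-on is due.

€0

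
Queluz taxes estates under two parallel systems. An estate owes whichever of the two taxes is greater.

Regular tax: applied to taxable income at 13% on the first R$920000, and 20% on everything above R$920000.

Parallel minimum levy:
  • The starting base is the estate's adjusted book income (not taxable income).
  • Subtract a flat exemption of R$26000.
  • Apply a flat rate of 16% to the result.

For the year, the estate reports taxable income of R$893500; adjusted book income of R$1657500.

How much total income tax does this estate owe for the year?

Parallel minimum levy:
  Base (adjusted book income): R$1657500
  Less exemption R$26000 → base R$1631500
  R$1631500 × 16% = R$261040

Regular tax:
  R$893500 × 13% = R$116155

R$261040 > R$116155, so the parallel minimum levy is the binding amount.

R$261040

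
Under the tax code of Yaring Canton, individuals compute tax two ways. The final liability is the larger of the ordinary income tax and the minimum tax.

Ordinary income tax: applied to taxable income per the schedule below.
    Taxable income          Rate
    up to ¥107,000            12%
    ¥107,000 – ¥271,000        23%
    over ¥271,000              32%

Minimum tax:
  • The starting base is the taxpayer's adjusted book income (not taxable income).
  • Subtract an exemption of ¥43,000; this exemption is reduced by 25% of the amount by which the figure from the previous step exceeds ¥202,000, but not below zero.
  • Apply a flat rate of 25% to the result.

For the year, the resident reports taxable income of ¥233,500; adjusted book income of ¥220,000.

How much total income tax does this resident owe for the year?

Minimum tax:
  Base (adjusted book income): ¥220,000
  Exemption: ¥43,000 − 25% × (¥220,000 − ¥202,000) = ¥43,000 − ¥4,500 = ¥38,500
  Base: ¥220,000 − ¥38,500 = ¥181,500
  ¥181,500 × 25% = ¥45,375

Ordinary income tax:
  ¥107,000 × 12% = ¥12,840
  ¥126,500 × 23% = ¥29,095
  → ¥41,935

¥45,375 > ¥41,935, so the minimum tax is the binding amount.

¥45,375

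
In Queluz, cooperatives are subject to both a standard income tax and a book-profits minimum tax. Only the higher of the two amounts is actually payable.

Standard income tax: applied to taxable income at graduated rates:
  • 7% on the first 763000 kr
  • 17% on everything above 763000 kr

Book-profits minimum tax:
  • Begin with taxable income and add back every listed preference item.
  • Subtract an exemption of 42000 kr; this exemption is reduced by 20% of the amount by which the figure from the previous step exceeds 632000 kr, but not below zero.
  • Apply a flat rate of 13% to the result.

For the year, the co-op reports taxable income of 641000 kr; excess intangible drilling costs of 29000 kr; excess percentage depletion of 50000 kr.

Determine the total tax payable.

90428 kr

Standard income tax:
  641000 kr × 7% = 44870 kr

Book-profits minimum tax:
  Adjusted income: 641000 kr + 29000 kr + 50000 kr = 720000 kr
  Exemption: 42000 kr − 20% × (720000 kr − 632000 kr) = 42000 kr − 17600 kr = 24400 kr
  Base: 720000 kr − 24400 kr = 695600 kr
  695600 kr × 13% = 90428 kr

90428 kr > 44870 kr, so the book-profits minimum tax is the binding amount.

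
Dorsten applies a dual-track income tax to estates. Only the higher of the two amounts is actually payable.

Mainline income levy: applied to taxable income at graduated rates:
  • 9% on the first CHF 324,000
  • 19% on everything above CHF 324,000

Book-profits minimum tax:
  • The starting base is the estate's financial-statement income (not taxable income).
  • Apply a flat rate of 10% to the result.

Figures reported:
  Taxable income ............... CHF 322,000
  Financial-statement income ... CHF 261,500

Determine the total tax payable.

Book-profits minimum tax:
  Base (financial-statement income): CHF 261,500
  CHF 261,500 × 10% = CHF 26,150

Mainline income levy:
  CHF 322,000 × 9% = CHF 28,980

CHF 28,980 > CHF 26,150, so the mainline income levy governs.

CHF 28,980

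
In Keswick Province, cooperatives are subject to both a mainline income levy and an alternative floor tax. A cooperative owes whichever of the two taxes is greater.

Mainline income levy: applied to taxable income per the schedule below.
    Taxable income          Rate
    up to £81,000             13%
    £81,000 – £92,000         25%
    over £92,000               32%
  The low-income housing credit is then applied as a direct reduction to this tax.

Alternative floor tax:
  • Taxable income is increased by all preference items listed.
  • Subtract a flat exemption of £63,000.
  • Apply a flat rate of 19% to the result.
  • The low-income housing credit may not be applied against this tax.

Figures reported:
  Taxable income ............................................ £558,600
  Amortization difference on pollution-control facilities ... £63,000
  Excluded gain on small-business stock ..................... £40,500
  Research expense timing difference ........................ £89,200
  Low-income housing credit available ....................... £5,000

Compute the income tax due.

£157,592

Mainline income levy:
  £81,000 × 13% = £10,530
  £11,000 × 25% = £2,750
  £466,600 × 32% = £149,312
  → £162,592
  Less low-income housing credit £5,000 → £157,592

Alternative floor tax:
  Adjusted income: £558,600 + £63,000 + £40,500 + £89,200 = £751,300
  Less exemption £63,000 → base £688,300
  £688,300 × 19% = £130,777

£157,592 > £130,777, so the mainline income levy governs.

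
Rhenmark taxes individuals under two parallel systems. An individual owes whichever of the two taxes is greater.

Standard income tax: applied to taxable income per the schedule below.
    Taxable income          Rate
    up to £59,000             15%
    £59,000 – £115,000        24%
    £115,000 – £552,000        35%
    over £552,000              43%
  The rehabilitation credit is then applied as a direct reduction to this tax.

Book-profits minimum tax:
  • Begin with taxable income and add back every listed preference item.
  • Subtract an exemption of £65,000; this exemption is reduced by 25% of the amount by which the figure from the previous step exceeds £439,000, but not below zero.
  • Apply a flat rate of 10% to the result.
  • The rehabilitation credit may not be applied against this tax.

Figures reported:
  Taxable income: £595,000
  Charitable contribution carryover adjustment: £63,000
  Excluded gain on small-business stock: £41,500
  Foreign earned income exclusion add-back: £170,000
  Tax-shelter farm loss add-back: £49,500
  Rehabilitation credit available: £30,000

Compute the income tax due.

£163,730

Book-profits minimum tax:
  Adjusted income: £595,000 + £63,000 + £41,500 + £170,000 + £49,500 = £919,000
  Exemption: 25% × (£919,000 − £439,000) = £120,000 ≥ £65,000, so the exemption is fully phased out
  Base: £919,000 − £0 = £919,000
  £919,000 × 10% = £91,900

Standard income tax:
  £59,000 × 15% = £8,850
  £56,000 × 24% = £13,440
  £437,000 × 35% = £152,950
  £43,000 × 43% = £18,490
  → £193,730
  Less rehabilitation credit £30,000 → £163,730

£163,730 > £91,900, so the standard income tax governs.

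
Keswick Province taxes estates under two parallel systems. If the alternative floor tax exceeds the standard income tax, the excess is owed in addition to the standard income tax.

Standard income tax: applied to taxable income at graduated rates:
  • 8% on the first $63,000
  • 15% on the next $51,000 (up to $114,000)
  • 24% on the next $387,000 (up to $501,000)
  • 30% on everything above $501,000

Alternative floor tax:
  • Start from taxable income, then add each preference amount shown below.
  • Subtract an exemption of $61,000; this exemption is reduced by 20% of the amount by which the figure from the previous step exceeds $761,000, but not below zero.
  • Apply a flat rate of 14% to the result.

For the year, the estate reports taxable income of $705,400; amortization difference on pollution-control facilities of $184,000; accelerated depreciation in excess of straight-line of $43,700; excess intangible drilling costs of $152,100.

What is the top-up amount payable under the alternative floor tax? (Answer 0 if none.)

Alternative floor tax:
  Adjusted income: $705,400 + $184,000 + $43,700 + $152,100 = $1,085,200
  Exemption: 20% × ($1,085,200 − $761,000) = $64,840 ≥ $61,000, so the exemption is fully phased out
  Base: $1,085,200 − $0 = $1,085,200
  $1,085,200 × 14% = $151,928

Standard income tax:
  $63,000 × 8% = $5,040
  $51,000 × 15% = $7,650
  $387,000 × 24% = $92,880
  $204,400 × 30% = $61,320
  → $166,890

$151,928 ≤ $166,890, so no add-on is due.

$0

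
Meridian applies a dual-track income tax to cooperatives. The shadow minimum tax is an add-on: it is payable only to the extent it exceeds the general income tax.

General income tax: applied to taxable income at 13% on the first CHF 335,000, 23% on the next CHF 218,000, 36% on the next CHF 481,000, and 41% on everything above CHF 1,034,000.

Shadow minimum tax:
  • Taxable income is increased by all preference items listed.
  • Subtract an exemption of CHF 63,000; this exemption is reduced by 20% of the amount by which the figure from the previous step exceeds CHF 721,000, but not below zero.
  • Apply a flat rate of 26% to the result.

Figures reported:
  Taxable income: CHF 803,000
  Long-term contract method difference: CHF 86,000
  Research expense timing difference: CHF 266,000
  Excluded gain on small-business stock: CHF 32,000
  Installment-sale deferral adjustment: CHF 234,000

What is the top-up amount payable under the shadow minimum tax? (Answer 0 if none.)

CHF 185,770

General income tax:
  CHF 335,000 × 13% = CHF 43,550
  CHF 218,000 × 23% = CHF 50,140
  CHF 250,000 × 36% = CHF 90,000
  → CHF 183,690

Shadow minimum tax:
  Adjusted income: CHF 803,000 + CHF 86,000 + CHF 266,000 + CHF 32,000 + CHF 234,000 = CHF 1,421,000
  Exemption: 20% × (CHF 1,421,000 − CHF 721,000) = CHF 140,000 ≥ CHF 63,000, so the exemption is fully phased out
  Base: CHF 1,421,000 − CHF 0 = CHF 1,421,000
  CHF 1,421,000 × 26% = CHF 369,460

Excess of shadow minimum tax over general income tax: CHF 369,460 − CHF 183,690 = CHF 185,770.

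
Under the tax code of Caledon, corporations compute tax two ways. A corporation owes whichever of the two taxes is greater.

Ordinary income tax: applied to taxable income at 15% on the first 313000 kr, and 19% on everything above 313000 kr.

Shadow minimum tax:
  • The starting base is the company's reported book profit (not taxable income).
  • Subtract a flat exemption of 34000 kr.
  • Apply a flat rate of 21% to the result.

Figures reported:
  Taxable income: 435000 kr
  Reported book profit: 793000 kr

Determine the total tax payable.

159390 kr

Shadow minimum tax:
  Base (reported book profit): 793000 kr
  Less exemption 34000 kr → base 759000 kr
  759000 kr × 21% = 159390 kr

Ordinary income tax:
  313000 kr × 15% = 46950 kr
  122000 kr × 19% = 23180 kr
  → 70130 kr

159390 kr > 70130 kr, so the shadow minimum tax is the binding amount.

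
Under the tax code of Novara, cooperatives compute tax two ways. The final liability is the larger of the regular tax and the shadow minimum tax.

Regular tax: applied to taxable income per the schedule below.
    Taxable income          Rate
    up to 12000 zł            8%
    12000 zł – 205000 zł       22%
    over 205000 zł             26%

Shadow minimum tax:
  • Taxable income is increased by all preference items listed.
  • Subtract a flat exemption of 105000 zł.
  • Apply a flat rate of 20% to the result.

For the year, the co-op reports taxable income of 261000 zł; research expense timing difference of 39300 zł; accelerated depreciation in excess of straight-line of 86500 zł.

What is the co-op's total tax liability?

57980 zł

Shadow minimum tax:
  Adjusted income: 261000 zł + 39300 zł + 86500 zł = 386800 zł
  Less exemption 105000 zł → base 281800 zł
  281800 zł × 20% = 56360 zł

Regular tax:
  12000 zł × 8% = 960 zł
  193000 zł × 22% = 42460 zł
  56000 zł × 26% = 14560 zł
  → 57980 zł

57980 zł > 56360 zł, so the regular tax governs.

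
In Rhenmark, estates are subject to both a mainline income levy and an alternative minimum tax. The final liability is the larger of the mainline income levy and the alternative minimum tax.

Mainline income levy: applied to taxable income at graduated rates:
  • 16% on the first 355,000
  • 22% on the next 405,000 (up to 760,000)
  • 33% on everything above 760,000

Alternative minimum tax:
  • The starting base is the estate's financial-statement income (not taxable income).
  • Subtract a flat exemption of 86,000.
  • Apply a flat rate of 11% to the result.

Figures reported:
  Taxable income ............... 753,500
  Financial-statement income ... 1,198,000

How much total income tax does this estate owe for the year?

144,470

Alternative minimum tax:
  Base (financial-statement income): 1,198,000
  Less exemption 86,000 → base 1,112,000
  1,112,000 × 11% = 122,320

Mainline income levy:
  355,000 × 16% = 56,800
  398,500 × 22% = 87,670
  → 144,470

144,470 > 122,320, so the mainline income levy governs.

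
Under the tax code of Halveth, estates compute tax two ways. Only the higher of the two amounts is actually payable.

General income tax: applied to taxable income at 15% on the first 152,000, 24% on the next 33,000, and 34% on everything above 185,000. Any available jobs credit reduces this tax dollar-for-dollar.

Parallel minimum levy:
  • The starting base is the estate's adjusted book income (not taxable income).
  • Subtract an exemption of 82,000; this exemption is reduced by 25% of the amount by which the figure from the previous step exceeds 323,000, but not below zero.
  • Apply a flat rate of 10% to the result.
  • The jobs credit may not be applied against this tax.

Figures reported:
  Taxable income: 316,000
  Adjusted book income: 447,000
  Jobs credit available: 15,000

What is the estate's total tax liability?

General income tax:
  152,000 × 15% = 22,800
  33,000 × 24% = 7,920
  131,000 × 34% = 44,540
  → 75,260
  Less jobs credit 15,000 → 60,260

Parallel minimum levy:
  Base (adjusted book income): 447,000
  Exemption: 82,000 − 25% × (447,000 − 323,000) = 82,000 − 31,000 = 51,000
  Base: 447,000 − 51,000 = 396,000
  396,000 × 10% = 39,600

60,260 > 39,600, so the general income tax governs.

60,260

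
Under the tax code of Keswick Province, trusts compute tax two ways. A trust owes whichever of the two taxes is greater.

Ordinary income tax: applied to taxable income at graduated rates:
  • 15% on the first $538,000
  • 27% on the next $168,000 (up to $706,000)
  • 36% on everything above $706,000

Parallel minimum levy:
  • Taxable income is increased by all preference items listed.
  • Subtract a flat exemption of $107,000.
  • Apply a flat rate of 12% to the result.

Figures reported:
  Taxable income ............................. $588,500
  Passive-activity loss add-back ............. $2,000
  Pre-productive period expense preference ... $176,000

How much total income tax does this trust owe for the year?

Ordinary income tax:
  $538,000 × 15% = $80,700
  $50,500 × 27% = $13,635
  → $94,335

Parallel minimum levy:
  Adjusted income: $588,500 + $2,000 + $176,000 = $766,500
  Less exemption $107,000 → base $659,500
  $659,500 × 12% = $79,140

$94,335 > $79,140, so the ordinary income tax governs.

$94,335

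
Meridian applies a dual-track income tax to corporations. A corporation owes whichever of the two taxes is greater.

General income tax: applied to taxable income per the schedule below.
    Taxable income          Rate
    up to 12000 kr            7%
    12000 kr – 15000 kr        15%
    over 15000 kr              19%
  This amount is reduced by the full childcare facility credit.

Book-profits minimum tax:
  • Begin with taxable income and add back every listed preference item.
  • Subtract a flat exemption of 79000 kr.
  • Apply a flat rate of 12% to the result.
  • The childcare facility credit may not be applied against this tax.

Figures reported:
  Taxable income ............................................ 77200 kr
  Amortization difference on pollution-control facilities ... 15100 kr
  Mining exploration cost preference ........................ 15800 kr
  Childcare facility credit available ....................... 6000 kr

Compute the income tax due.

Book-profits minimum tax:
  Adjusted income: 77200 kr + 15100 kr + 15800 kr = 108100 kr
  Less exemption 79000 kr → base 29100 kr
  29100 kr × 12% = 3492 kr

General income tax:
  12000 kr × 7% = 840 kr
  3000 kr × 15% = 450 kr
  62200 kr × 19% = 11818 kr
  → 13108 kr
  Less childcare facility credit 6000 kr → 7108 kr

7108 kr > 3492 kr, so the general income tax governs.

7108 kr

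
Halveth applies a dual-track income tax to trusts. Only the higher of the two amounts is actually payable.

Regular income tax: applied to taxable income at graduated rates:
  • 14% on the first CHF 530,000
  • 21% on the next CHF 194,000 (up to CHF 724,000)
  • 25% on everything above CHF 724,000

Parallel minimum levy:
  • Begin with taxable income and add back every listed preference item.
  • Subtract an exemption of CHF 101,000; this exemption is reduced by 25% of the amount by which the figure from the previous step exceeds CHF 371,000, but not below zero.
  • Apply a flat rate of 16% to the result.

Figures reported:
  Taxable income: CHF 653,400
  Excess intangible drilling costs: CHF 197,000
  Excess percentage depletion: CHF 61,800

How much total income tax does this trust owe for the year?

Parallel minimum levy:
  Adjusted income: CHF 653,400 + CHF 197,000 + CHF 61,800 = CHF 912,200
  Exemption: 25% × (CHF 912,200 − CHF 371,000) = CHF 135,300 ≥ CHF 101,000, so the exemption is fully phased out
  Base: CHF 912,200 − CHF 0 = CHF 912,200
  CHF 912,200 × 16% = CHF 145,952

Regular income tax:
  CHF 530,000 × 14% = CHF 74,200
  CHF 123,400 × 21% = CHF 25,914
  → CHF 100,114

CHF 145,952 > CHF 100,114, so the parallel minimum levy is the binding amount.

CHF 145,952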